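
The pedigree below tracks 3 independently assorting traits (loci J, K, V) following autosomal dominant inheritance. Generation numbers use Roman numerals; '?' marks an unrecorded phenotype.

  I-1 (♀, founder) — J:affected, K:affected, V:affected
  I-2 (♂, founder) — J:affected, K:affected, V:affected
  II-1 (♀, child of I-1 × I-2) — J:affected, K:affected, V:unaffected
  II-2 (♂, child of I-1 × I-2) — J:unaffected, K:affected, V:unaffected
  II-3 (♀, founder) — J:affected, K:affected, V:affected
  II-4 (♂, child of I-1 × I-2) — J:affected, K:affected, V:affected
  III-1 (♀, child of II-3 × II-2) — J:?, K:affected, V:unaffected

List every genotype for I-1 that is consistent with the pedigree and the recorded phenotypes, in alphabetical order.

J/I-1 aff ·: Jj
J/I-2 aff ·: Jj
J/II-1 aff I-1×I-2: Jj|JJ
J/II-2 un I-1×I-2: jj
J/II-3 aff ·: Jj|JJ
J/II-4 aff I-1×I-2: Jj|JJ
J/III-1 ? II-3×II-2: jj|Jj
⇒ J over [I-1,I-2,II-1,II-2,II-3,II-4,III-1]: 12 consistent
K/I-1 aff ·: Kk|KK
K/I-2 aff ·: Kk|KK
K/II-1 aff I-1×I-2: Kk|KK
K/II-2 aff I-1×I-2: Kk|KK
K/II-3 aff ·: Kk|KK
K/II-4 aff I-1×I-2: Kk|KK
K/III-1 aff II-3×II-2: Kk|KK
⇒ K over [I-1,I-2,II-1,II-2,II-3,II-4,III-1]: 87 consistent
V/I-1 aff ·: Vv
V/I-2 aff ·: Vv
V/II-1 un I-1×I-2: vv
V/II-2 un I-1×I-2: vv
V/II-3 aff ·: Vv
V/II-4 aff I-1×I-2: Vv|VV
V/III-1 un II-3×II-2: vv
⇒ V over [I-1,I-2,II-1,II-2,II-3,II-4,III-1]: 2 consistent

I-1 ∈ {Jj KK Vv, Jj Kk Vv}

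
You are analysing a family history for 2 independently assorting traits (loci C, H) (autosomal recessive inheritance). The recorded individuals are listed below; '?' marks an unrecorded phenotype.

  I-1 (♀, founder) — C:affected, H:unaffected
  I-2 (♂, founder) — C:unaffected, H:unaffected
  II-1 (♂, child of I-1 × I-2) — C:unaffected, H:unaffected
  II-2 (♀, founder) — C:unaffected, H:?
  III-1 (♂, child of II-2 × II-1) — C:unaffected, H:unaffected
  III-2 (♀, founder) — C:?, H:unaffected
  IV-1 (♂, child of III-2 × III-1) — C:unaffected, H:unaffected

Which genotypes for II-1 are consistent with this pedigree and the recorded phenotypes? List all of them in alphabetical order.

II-1 ∈ {Cc HH, Cc Hh}

C/I-1 aff ·: cc
C/I-2 un ·: CC|Cc
C/II-1 un I-1×I-2: Cc
C/II-2 un ·: CC|Cc
C/III-1 un II-2×II-1: CC|Cc
C/III-2 ? ·: CC|Cc|cc
C/IV-1 un III-2×III-1: CC|Cc
⇒ C over [I-1,I-2,II-1,II-2,III-1,III-2,IV-1]: 36 consistent
H/I-1 un ·: HH|Hh
H/I-2 un ·: HH|Hh
H/II-1 un I-1×I-2: HH|Hh
H/II-2 ? ·: HH|Hh|hh
H/III-1 un II-2×II-1: HH|Hh
H/III-2 un ·: HH|Hh
H/IV-1 un III-2×III-1: HH|Hh
⇒ H over [I-1,I-2,II-1,II-2,III-1,III-2,IV-1]: 110 consistent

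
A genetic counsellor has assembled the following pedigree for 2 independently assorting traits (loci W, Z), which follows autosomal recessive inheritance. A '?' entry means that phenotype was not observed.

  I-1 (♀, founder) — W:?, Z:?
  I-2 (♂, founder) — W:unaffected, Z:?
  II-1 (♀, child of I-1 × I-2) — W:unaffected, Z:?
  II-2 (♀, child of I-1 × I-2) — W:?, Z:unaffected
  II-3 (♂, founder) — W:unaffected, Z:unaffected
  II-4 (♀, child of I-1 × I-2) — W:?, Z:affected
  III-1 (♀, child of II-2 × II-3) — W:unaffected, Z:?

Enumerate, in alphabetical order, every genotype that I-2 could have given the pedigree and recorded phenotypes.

W/I-1 ? ·: WW|Ww|ww
W/I-2 un ·: WW|Ww
W/II-1 un I-1×I-2: WW|Ww
W/II-2 ? I-1×I-2: WW|Ww|ww
W/II-3 un ·: WW|Ww
W/II-4 ? I-1×I-2: WW|Ww|ww
W/III-1 un II-2×II-3: WW|Ww
⇒ W over [I-1,I-2,II-1,II-2,II-3,II-4,III-1]: 129 consistent
Z/I-1 ? ·: Zz|zz
Z/I-2 ? ·: Zz|zz
Z/II-1 ? I-1×I-2: ZZ|Zz|zz
Z/II-2 un I-1×I-2: ZZ|Zz
Z/II-3 un ·: ZZ|Zz
Z/II-4 aff I-1×I-2: zz
Z/III-1 ? II-2×II-3: ZZ|Zz|zz
⇒ Z over [I-1,I-2,II-1,II-2,II-3,II-4,III-1]: 44 consistent

I-2 ∈ {WW Zz, WW zz, Ww Zz, Ww zz}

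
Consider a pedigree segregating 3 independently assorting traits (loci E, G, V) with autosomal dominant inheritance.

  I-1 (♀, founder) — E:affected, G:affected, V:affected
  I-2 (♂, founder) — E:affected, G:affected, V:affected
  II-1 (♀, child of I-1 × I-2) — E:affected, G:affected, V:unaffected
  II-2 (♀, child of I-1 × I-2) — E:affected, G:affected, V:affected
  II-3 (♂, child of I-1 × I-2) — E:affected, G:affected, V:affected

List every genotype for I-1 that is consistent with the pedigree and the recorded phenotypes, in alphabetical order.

I-1 ∈ {EE GG Vv, EE Gg Vv, Ee GG Vv, Ee Gg Vv}

E/I-1 aff ·: Ee|EE
E/I-2 aff ·: Ee|EE
E/II-1 aff I-1×I-2: Ee|EE
E/II-2 aff I-1×I-2: Ee|EE
E/II-3 aff I-1×I-2: Ee|EE
⇒ E over [I-1,I-2,II-1,II-2,II-3]: 25 consistent
G/I-1 aff ·: Gg|GG
G/I-2 aff ·: Gg|GG
G/II-1 aff I-1×I-2: Gg|GG
G/II-2 aff I-1×I-2: Gg|GG
G/II-3 aff I-1×I-2: Gg|GG
⇒ G over [I-1,I-2,II-1,II-2,II-3]: 25 consistent
V/I-1 aff ·: Vv
V/I-2 aff ·: Vv
V/II-1 un I-1×I-2: vv
V/II-2 aff I-1×I-2: Vv|VV
V/II-3 aff I-1×I-2: Vv|VV
⇒ V over [I-1,I-2,II-1,II-2,II-3]: 4 consistent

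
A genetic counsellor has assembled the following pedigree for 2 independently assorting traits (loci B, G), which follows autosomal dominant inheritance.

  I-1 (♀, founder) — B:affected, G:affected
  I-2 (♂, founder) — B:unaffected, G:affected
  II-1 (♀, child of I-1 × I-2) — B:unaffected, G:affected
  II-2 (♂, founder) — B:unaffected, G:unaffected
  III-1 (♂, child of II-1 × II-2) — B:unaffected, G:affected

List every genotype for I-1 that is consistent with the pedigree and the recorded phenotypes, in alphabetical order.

B/I-1 aff ·: Bb
B/I-2 un ·: bb
B/II-1 un I-1×I-2: bb
B/II-2 un ·: bb
B/III-1 un II-1×II-2: bb
⇒ B over [I-1,I-2,II-1,II-2,III-1]: 1 consistent
G/I-1 aff ·: Gg|GG
G/I-2 aff ·: Gg|GG
G/II-1 aff I-1×I-2: Gg|GG
G/II-2 un ·: gg
G/III-1 aff II-1×II-2: Gg
⇒ G over [I-1,I-2,II-1,II-2,III-1]: 7 consistent

I-1 ∈ {Bb GG, Bb Gg}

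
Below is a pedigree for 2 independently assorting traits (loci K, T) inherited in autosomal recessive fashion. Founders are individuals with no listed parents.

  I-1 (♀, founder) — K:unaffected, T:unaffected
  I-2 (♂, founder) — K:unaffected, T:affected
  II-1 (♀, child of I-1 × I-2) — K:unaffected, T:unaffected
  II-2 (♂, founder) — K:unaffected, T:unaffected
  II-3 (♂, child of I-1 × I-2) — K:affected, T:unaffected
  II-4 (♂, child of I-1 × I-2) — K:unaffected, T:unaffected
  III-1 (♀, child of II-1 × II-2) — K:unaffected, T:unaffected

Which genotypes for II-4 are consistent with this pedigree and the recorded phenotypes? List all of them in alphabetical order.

K/I-1 un ·: Kk
K/I-2 un ·: Kk
K/II-1 un I-1×I-2: KK|Kk
K/II-2 un ·: KK|Kk
K/II-3 aff I-1×I-2: kk
K/II-4 un I-1×I-2: KK|Kk
K/III-1 un II-1×II-2: KK|Kk
⇒ K over [I-1,I-2,II-1,II-2,II-3,II-4,III-1]: 14 consistent
T/I-1 un ·: TT|Tt
T/I-2 aff ·: tt
T/II-1 un I-1×I-2: Tt
T/II-2 un ·: TT|Tt
T/II-3 un I-1×I-2: Tt
T/II-4 un I-1×I-2: Tt
T/III-1 un II-1×II-2: TT|Tt
⇒ T over [I-1,I-2,II-1,II-2,II-3,II-4,III-1]: 8 consistent

II-4 ∈ {KK Tt, Kk Tt}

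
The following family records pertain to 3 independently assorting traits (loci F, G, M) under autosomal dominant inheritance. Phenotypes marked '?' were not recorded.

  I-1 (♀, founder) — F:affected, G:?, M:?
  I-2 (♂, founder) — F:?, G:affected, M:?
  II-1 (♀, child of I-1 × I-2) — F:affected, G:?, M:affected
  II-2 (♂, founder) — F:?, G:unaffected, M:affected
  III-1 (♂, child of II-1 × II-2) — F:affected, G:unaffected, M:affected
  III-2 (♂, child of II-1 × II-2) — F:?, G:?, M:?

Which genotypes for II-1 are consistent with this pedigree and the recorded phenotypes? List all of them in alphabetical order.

II-1 ∈ {FF Gg MM, FF Gg Mm, FF gg MM, FF gg Mm, Ff Gg MM, Ff Gg Mm, Ff gg MM, Ff gg Mm}

F/I-1 aff ·: Ff|FF
F/I-2 ? ·: ff|Ff|FF
F/II-1 aff I-1×I-2: Ff|FF
F/II-2 ? ·: ff|Ff|FF
F/III-1 aff II-1×II-2: Ff|FF
F/III-2 ? II-1×II-2: ff|Ff|FF
⇒ F over [I-1,I-2,II-1,II-2,III-1,III-2]: 84 consistent
G/I-1 ? ·: gg|Gg|GG
G/I-2 aff ·: Gg|GG
G/II-1 ? I-1×I-2: gg|Gg
G/II-2 un ·: gg
G/III-1 un II-1×II-2: gg
G/III-2 ? II-1×II-2: gg|Gg
⇒ G over [I-1,I-2,II-1,II-2,III-1,III-2]: 12 consistent
M/I-1 ? ·: mm|Mm|MM
M/I-2 ? ·: mm|Mm|MM
M/II-1 aff I-1×I-2: Mm|MM
M/II-2 aff ·: Mm|MM
M/III-1 aff II-1×II-2: Mm|MM
M/III-2 ? II-1×II-2: mm|Mm|MM
⇒ M over [I-1,I-2,II-1,II-2,III-1,III-2]: 90 consistent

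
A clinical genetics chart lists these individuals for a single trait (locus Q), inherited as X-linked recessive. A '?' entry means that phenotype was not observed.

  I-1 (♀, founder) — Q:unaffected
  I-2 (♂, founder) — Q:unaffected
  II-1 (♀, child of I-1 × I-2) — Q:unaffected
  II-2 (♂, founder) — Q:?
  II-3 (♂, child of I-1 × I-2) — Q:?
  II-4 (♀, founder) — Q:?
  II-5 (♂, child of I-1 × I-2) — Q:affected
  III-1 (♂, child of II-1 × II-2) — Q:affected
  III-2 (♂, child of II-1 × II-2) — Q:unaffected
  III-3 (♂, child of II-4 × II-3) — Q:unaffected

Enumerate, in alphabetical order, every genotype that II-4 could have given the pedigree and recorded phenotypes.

Q/I-1 un ·: X^QX^q
Q/I-2 un ·: X^QY
Q/II-1 un I-1×I-2: X^QX^q
Q/II-2 ? ·: X^QY|X^qY
Q/II-3 ? I-1×I-2: X^QY|X^qY
Q/II-4 ? ·: X^QX^Q|X^QX^q
Q/II-5 aff I-1×I-2: X^qY
Q/III-1 aff II-1×II-2: X^qY
Q/III-2 un II-1×II-2: X^QY
Q/III-3 un II-4×II-3: X^QY
⇒ Q over [I-1,I-2,II-1,II-2,II-3,II-4,II-5,III-1,III-2,III-3]: 8 consistent

II-4 ∈ {X^QX^Q, X^QX^q}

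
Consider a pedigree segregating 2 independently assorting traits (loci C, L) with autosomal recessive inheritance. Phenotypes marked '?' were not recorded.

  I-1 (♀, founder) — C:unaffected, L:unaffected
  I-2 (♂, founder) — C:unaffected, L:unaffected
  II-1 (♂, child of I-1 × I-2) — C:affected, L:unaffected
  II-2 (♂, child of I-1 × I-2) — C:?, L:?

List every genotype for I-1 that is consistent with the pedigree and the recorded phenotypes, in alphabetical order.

I-1 ∈ {Cc LL, Cc Ll}

C/I-1 un ·: Cc
C/I-2 un ·: Cc
C/II-1 aff I-1×I-2: cc
C/II-2 ? I-1×I-2: CC|Cc|cc
⇒ C over [I-1,I-2,II-1,II-2]: 3 consistent
L/I-1 un ·: LL|Ll
L/I-2 un ·: LL|Ll
L/II-1 un I-1×I-2: LL|Ll
L/II-2 ? I-1×I-2: LL|Ll|ll
⇒ L over [I-1,I-2,II-1,II-2]: 15 consistent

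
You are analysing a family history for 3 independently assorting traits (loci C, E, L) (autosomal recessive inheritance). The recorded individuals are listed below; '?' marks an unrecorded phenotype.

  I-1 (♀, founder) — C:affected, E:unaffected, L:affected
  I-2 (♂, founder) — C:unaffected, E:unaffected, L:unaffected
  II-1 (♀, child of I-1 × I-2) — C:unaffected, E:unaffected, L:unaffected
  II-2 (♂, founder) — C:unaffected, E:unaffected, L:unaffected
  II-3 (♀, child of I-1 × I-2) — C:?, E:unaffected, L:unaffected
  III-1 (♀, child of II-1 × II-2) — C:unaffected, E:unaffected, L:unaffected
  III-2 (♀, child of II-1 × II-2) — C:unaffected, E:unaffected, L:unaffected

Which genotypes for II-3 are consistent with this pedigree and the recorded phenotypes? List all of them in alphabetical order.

II-3 ∈ {Cc EE Ll, Cc Ee Ll, cc EE Ll, cc Ee Ll}

C/I-1 aff ·: cc
C/I-2 un ·: CC|Cc
C/II-1 un I-1×I-2: Cc
C/II-2 un ·: CC|Cc
C/II-3 ? I-1×I-2: Cc|cc
C/III-1 un II-1×II-2: CC|Cc
C/III-2 un II-1×II-2: CC|Cc
⇒ C over [I-1,I-2,II-1,II-2,II-3,III-1,III-2]: 24 consistent
E/I-1 un ·: EE|Ee
E/I-2 un ·: EE|Ee
E/II-1 un I-1×I-2: EE|Ee
E/II-2 un ·: EE|Ee
E/II-3 un I-1×I-2: EE|Ee
E/III-1 un II-1×II-2: EE|Ee
E/III-2 un II-1×II-2: EE|Ee
⇒ E over [I-1,I-2,II-1,II-2,II-3,III-1,III-2]: 83 consistent
L/I-1 aff ·: ll
L/I-2 un ·: LL|Ll
L/II-1 un I-1×I-2: Ll
L/II-2 un ·: LL|Ll
L/II-3 un I-1×I-2: Ll
L/III-1 un II-1×II-2: LL|Ll
L/III-2 un II-1×II-2: LL|Ll
⇒ L over [I-1,I-2,II-1,II-2,II-3,III-1,III-2]: 16 consistent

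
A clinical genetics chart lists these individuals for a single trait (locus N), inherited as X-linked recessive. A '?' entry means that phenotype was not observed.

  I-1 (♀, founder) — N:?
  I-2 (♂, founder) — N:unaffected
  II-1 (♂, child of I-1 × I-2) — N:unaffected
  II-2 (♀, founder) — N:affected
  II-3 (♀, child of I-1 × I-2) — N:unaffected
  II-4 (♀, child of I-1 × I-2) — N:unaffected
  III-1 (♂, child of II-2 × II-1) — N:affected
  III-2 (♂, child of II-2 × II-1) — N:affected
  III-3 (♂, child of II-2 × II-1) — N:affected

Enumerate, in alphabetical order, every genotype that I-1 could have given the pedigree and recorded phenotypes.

N/I-1 ? ·: X^NX^N|X^NX^n
N/I-2 un ·: X^NY
N/II-1 un I-1×I-2: X^NY
N/II-2 aff ·: X^nX^n
N/II-3 un I-1×I-2: X^NX^N|X^NX^n
N/II-4 un I-1×I-2: X^NX^N|X^NX^n
N/III-1 aff II-2×II-1: X^nY
N/III-2 aff II-2×II-1: X^nY
N/III-3 aff II-2×II-1: X^nY
⇒ N over [I-1,I-2,II-1,II-2,II-3,II-4,III-1,III-2,III-3]: 5 consistent

I-1 ∈ {X^NX^N, X^NX^n}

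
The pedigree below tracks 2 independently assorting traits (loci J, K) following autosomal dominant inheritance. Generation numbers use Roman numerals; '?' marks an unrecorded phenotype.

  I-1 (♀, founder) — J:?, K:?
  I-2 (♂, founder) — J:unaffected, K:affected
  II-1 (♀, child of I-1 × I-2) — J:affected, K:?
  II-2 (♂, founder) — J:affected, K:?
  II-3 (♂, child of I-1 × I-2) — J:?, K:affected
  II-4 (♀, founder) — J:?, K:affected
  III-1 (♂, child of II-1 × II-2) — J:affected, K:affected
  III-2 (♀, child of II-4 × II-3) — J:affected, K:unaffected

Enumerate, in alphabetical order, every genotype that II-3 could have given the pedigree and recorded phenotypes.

II-3 ∈ {Jj Kk, jj Kk}

J/I-1 ? ·: Jj|JJ
J/I-2 un ·: jj
J/II-1 aff I-1×I-2: Jj
J/II-2 aff ·: Jj|JJ
J/II-3 ? I-1×I-2: jj|Jj
J/II-4 ? ·: jj|Jj|JJ
J/III-1 aff II-1×II-2: Jj|JJ
J/III-2 aff II-4×II-3: Jj|JJ
⇒ J over [I-1,I-2,II-1,II-2,II-3,II-4,III-1,III-2]: 48 consistent
K/I-1 ? ·: kk|Kk|KK
K/I-2 aff ·: Kk|KK
K/II-1 ? I-1×I-2: kk|Kk|KK
K/II-2 ? ·: kk|Kk|KK
K/II-3 aff I-1×I-2: Kk
K/II-4 aff ·: Kk
K/III-1 aff II-1×II-2: Kk|KK
K/III-2 un II-4×II-3: kk
⇒ K over [I-1,I-2,II-1,II-2,II-3,II-4,III-1,III-2]: 41 consistent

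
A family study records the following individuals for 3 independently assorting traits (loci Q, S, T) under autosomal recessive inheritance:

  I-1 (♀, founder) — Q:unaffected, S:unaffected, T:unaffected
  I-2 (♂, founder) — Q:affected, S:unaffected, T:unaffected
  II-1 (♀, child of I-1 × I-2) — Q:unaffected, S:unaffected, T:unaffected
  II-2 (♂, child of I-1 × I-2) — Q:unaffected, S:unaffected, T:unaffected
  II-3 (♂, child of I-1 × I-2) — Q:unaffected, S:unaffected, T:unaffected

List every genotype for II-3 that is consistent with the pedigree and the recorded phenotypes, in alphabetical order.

Q/I-1 un ·: QQ|Qq
Q/I-2 aff ·: qq
Q/II-1 un I-1×I-2: Qq
Q/II-2 un I-1×I-2: Qq
Q/II-3 un I-1×I-2: Qq
⇒ Q over [I-1,I-2,II-1,II-2,II-3]: 2 consistent
S/I-1 un ·: SS|Ss
S/I-2 un ·: SS|Ss
S/II-1 un I-1×I-2: SS|Ss
S/II-2 un I-1×I-2: SS|Ss
S/II-3 un I-1×I-2: SS|Ss
⇒ S over [I-1,I-2,II-1,II-2,II-3]: 25 consistent
T/I-1 un ·: TT|Tt
T/I-2 un ·: TT|Tt
T/II-1 un I-1×I-2: TT|Tt
T/II-2 un I-1×I-2: TT|Tt
T/II-3 un I-1×I-2: TT|Tt
⇒ T over [I-1,I-2,II-1,II-2,II-3]: 25 consistent

II-3 ∈ {Qq SS TT, Qq SS Tt, Qq Ss TT, Qq Ss Tt}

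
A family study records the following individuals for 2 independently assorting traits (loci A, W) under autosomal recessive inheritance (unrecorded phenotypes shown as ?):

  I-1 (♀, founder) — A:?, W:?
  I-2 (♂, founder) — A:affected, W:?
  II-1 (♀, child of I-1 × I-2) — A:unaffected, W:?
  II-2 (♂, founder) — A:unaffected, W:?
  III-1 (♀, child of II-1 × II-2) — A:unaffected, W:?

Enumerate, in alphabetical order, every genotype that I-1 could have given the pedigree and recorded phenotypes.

A/I-1 ? ·: AA|Aa
A/I-2 aff ·: aa
A/II-1 un I-1×I-2: Aa
A/II-2 un ·: AA|Aa
A/III-1 un II-1×II-2: AA|Aa
⇒ A over [I-1,I-2,II-1,II-2,III-1]: 8 consistent
W/I-1 ? ·: WW|Ww|ww
W/I-2 ? ·: WW|Ww|ww
W/II-1 ? I-1×I-2: WW|Ww|ww
W/II-2 ? ·: WW|Ww|ww
W/III-1 ? II-1×II-2: WW|Ww|ww
⇒ W over [I-1,I-2,II-1,II-2,III-1]: 81 consistent

I-1 ∈ {AA WW, AA Ww, AA ww, Aa WW, Aa Ww, Aa ww}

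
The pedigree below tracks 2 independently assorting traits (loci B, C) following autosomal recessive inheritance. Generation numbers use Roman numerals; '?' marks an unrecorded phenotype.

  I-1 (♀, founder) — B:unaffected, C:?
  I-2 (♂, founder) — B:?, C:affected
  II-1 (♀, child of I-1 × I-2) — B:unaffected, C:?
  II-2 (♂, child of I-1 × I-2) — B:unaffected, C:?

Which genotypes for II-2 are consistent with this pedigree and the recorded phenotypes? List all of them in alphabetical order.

II-2 ∈ {BB Cc, BB cc, Bb Cc, Bb cc}

B/I-1 un ·: BB|Bb
B/I-2 ? ·: BB|Bb|bb
B/II-1 un I-1×I-2: BB|Bb
B/II-2 un I-1×I-2: BB|Bb
⇒ B over [I-1,I-2,II-1,II-2]: 15 consistent
C/I-1 ? ·: CC|Cc|cc
C/I-2 aff ·: cc
C/II-1 ? I-1×I-2: Cc|cc
C/II-2 ? I-1×I-2: Cc|cc
⇒ C over [I-1,I-2,II-1,II-2]: 6 consistent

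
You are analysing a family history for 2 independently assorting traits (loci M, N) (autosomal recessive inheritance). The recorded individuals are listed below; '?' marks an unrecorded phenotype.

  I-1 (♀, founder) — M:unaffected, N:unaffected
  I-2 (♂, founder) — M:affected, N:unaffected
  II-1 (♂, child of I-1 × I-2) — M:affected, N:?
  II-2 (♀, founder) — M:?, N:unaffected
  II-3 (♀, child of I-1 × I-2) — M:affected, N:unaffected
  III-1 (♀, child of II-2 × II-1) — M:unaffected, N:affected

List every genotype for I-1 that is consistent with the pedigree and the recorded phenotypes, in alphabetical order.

M/I-1 un ·: Mm
M/I-2 aff ·: mm
M/II-1 aff I-1×I-2: mm
M/II-2 ? ·: MM|Mm
M/II-3 aff I-1×I-2: mm
M/III-1 un II-2×II-1: Mm
⇒ M over [I-1,I-2,II-1,II-2,II-3,III-1]: 2 consistent
N/I-1 un ·: NN|Nn
N/I-2 un ·: NN|Nn
N/II-1 ? I-1×I-2: Nn|nn
N/II-2 un ·: Nn
N/II-3 un I-1×I-2: NN|Nn
N/III-1 aff II-2×II-1: nn
⇒ N over [I-1,I-2,II-1,II-2,II-3,III-1]: 8 consistent

I-1 ∈ {Mm NN, Mm Nn}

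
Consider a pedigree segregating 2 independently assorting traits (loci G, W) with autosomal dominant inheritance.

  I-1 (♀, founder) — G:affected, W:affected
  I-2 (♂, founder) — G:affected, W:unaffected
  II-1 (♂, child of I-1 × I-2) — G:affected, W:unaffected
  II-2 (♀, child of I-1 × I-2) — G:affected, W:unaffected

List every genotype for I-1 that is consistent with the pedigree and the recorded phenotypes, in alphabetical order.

G/I-1 aff ·: Gg|GG
G/I-2 aff ·: Gg|GG
G/II-1 aff I-1×I-2: Gg|GG
G/II-2 aff I-1×I-2: Gg|GG
⇒ G over [I-1,I-2,II-1,II-2]: 13 consistent
W/I-1 aff ·: Ww
W/I-2 un ·: ww
W/II-1 un I-1×I-2: ww
W/II-2 un I-1×I-2: ww
⇒ W over [I-1,I-2,II-1,II-2]: 1 consistent

I-1 ∈ {GG Ww, Gg Ww}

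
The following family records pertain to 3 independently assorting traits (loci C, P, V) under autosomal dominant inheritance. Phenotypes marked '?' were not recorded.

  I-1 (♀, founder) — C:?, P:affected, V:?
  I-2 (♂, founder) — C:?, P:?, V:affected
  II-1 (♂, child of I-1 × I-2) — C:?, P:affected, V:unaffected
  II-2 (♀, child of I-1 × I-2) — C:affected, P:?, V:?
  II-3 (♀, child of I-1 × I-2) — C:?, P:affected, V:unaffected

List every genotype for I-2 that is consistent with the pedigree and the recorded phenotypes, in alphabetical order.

C/I-1 ? ·: cc|Cc|CC
C/I-2 ? ·: cc|Cc|CC
C/II-1 ? I-1×I-2: cc|Cc|CC
C/II-2 aff I-1×I-2: Cc|CC
C/II-3 ? I-1×I-2: cc|Cc|CC
⇒ C over [I-1,I-2,II-1,II-2,II-3]: 45 consistent
P/I-1 aff ·: Pp|PP
P/I-2 ? ·: pp|Pp|PP
P/II-1 aff I-1×I-2: Pp|PP
P/II-2 ? I-1×I-2: pp|Pp|PP
P/II-3 aff I-1×I-2: Pp|PP
⇒ P over [I-1,I-2,II-1,II-2,II-3]: 32 consistent
V/I-1 ? ·: vv|Vv
V/I-2 aff ·: Vv
V/II-1 un I-1×I-2: vv
V/II-2 ? I-1×I-2: vv|Vv|VV
V/II-3 un I-1×I-2: vv
⇒ V over [I-1,I-2,II-1,II-2,II-3]: 5 consistent

I-2 ∈ {CC PP Vv, CC Pp Vv, CC pp Vv, Cc PP Vv, Cc Pp Vv, Cc pp Vv, cc PP Vv, cc Pp Vv, cc pp Vv}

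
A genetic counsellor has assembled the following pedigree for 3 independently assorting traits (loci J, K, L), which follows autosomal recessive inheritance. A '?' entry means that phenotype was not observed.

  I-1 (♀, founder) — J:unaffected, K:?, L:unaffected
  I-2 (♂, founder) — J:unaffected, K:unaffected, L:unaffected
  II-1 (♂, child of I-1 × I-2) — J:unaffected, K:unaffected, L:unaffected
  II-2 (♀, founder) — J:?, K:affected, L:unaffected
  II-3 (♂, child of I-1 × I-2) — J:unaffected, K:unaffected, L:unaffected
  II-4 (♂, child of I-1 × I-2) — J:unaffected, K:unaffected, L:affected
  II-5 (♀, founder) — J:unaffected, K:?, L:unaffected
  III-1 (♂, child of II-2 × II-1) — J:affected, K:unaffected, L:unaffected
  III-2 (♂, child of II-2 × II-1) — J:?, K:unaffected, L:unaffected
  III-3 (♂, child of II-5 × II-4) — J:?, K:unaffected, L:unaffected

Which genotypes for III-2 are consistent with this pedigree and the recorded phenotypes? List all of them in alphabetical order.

J/I-1 un ·: JJ|Jj
J/I-2 un ·: JJ|Jj
J/II-1 un I-1×I-2: Jj
J/II-2 ? ·: Jj|jj
J/II-3 un I-1×I-2: JJ|Jj
J/II-4 un I-1×I-2: JJ|Jj
J/II-5 un ·: JJ|Jj
J/III-1 aff II-2×II-1: jj
J/III-2 ? II-2×II-1: JJ|Jj|jj
J/III-3 ? II-5×II-4: JJ|Jj|jj
⇒ J over [I-1,I-2,II-1,II-2,II-3,II-4,II-5,III-1,III-2,III-3]: 240 consistent
K/I-1 ? ·: KK|Kk|kk
K/I-2 un ·: KK|Kk
K/II-1 un I-1×I-2: KK|Kk
K/II-2 aff ·: kk
K/II-3 un I-1×I-2: KK|Kk
K/II-4 un I-1×I-2: KK|Kk
K/II-5 ? ·: KK|Kk|kk
K/III-1 un II-2×II-1: Kk
K/III-2 un II-2×II-1: Kk
K/III-3 un II-5×II-4: KK|Kk
⇒ K over [I-1,I-2,II-1,II-2,II-3,II-4,II-5,III-1,III-2,III-3]: 122 consistent
L/I-1 un ·: Ll
L/I-2 un ·: Ll
L/II-1 un I-1×I-2: LL|Ll
L/II-2 un ·: LL|Ll
L/II-3 un I-1×I-2: LL|Ll
L/II-4 aff I-1×I-2: ll
L/II-5 un ·: LL|Ll
L/III-1 un II-2×II-1: LL|Ll
L/III-2 un II-2×II-1: LL|Ll
L/III-3 un II-5×II-4: Ll
⇒ L over [I-1,I-2,II-1,II-2,II-3,II-4,II-5,III-1,III-2,III-3]: 52 consistent

III-2 ∈ {JJ Kk LL, JJ Kk Ll, Jj Kk LL, Jj Kk Ll, jj Kk LL, jj Kk Ll}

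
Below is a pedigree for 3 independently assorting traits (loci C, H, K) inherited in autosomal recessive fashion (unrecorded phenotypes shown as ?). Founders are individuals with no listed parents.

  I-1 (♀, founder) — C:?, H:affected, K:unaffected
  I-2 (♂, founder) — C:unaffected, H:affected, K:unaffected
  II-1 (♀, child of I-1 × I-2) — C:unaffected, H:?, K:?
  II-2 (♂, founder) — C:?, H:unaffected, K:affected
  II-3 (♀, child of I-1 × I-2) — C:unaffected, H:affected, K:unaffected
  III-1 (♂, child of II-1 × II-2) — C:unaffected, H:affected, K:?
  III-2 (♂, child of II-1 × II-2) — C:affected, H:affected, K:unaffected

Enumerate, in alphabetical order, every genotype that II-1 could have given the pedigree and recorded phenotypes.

C/I-1 ? ·: CC|Cc|cc
C/I-2 un ·: CC|Cc
C/II-1 un I-1×I-2: Cc
C/II-2 ? ·: Cc|cc
C/II-3 un I-1×I-2: CC|Cc
C/III-1 un II-1×II-2: CC|Cc
C/III-2 aff II-1×II-2: cc
⇒ C over [I-1,I-2,II-1,II-2,II-3,III-1,III-2]: 24 consistent
H/I-1 aff ·: hh
H/I-2 aff ·: hh
H/II-1 ? I-1×I-2: hh
H/II-2 un ·: Hh
H/II-3 aff I-1×I-2: hh
H/III-1 aff II-1×II-2: hh
H/III-2 aff II-1×II-2: hh
⇒ H over [I-1,I-2,II-1,II-2,II-3,III-1,III-2]: 1 consistent
K/I-1 un ·: KK|Kk
K/I-2 un ·: KK|Kk
K/II-1 ? I-1×I-2: KK|Kk
K/II-2 aff ·: kk
K/II-3 un I-1×I-2: KK|Kk
K/III-1 ? II-1×II-2: Kk|kk
K/III-2 un II-1×II-2: Kk
⇒ K over [I-1,I-2,II-1,II-2,II-3,III-1,III-2]: 19 consistent

II-1 ∈ {Cc hh KK, Cc hh Kk}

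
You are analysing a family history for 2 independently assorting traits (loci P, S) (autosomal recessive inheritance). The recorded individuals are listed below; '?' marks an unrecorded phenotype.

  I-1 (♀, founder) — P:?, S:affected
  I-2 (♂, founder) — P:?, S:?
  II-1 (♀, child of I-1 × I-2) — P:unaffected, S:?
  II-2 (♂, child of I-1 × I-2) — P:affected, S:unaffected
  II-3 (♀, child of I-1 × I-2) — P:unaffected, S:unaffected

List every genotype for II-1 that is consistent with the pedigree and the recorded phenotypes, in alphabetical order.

II-1 ∈ {PP Ss, PP ss, Pp Ss, Pp ss}

P/I-1 ? ·: Pp|pp
P/I-2 ? ·: Pp|pp
P/II-1 un I-1×I-2: PP|Pp
P/II-2 aff I-1×I-2: pp
P/II-3 un I-1×I-2: PP|Pp
⇒ P over [I-1,I-2,II-1,II-2,II-3]: 6 consistent
S/I-1 aff ·: ss
S/I-2 ? ·: SS|Ss
S/II-1 ? I-1×I-2: Ss|ss
S/II-2 un I-1×I-2: Ss
S/II-3 un I-1×I-2: Ss
⇒ S over [I-1,I-2,II-1,II-2,II-3]: 3 consistent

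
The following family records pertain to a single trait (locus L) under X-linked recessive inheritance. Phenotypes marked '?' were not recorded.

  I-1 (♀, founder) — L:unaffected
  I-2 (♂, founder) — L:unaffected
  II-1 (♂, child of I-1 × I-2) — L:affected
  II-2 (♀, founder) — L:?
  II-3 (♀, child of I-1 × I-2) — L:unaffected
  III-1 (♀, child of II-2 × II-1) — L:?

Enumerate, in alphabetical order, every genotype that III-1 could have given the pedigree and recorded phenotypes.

III-1 ∈ {X^LX^l, X^lX^l}

L/I-1 un ·: X^LX^l
L/I-2 un ·: X^LY
L/II-1 aff I-1×I-2: X^lY
L/II-2 ? ·: X^LX^L|X^LX^l|X^lX^l
L/II-3 un I-1×I-2: X^LX^L|X^LX^l
L/III-1 ? II-2×II-1: X^LX^l|X^lX^l
⇒ L over [I-1,I-2,II-1,II-2,II-3,III-1]: 8 consistent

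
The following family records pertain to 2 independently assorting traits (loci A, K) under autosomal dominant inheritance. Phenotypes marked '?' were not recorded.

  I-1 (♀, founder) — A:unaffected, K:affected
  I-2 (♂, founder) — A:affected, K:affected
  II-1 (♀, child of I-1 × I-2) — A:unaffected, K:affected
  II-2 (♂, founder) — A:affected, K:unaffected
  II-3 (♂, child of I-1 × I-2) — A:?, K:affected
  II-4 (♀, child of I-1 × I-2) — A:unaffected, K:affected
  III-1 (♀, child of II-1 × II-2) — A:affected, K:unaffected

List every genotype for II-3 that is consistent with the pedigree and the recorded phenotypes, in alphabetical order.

A/I-1 un ·: aa
A/I-2 aff ·: Aa
A/II-1 un I-1×I-2: aa
A/II-2 aff ·: Aa|AA
A/II-3 ? I-1×I-2: aa|Aa
A/II-4 un I-1×I-2: aa
A/III-1 aff II-1×II-2: Aa
⇒ A over [I-1,I-2,II-1,II-2,II-3,II-4,III-1]: 4 consistent
K/I-1 aff ·: Kk|KK
K/I-2 aff ·: Kk|KK
K/II-1 aff I-1×I-2: Kk
K/II-2 un ·: kk
K/II-3 aff I-1×I-2: Kk|KK
K/II-4 aff I-1×I-2: Kk|KK
K/III-1 un II-1×II-2: kk
⇒ K over [I-1,I-2,II-1,II-2,II-3,II-4,III-1]: 12 consistent

II-3 ∈ {Aa KK, Aa Kk, aa KK, aa Kk}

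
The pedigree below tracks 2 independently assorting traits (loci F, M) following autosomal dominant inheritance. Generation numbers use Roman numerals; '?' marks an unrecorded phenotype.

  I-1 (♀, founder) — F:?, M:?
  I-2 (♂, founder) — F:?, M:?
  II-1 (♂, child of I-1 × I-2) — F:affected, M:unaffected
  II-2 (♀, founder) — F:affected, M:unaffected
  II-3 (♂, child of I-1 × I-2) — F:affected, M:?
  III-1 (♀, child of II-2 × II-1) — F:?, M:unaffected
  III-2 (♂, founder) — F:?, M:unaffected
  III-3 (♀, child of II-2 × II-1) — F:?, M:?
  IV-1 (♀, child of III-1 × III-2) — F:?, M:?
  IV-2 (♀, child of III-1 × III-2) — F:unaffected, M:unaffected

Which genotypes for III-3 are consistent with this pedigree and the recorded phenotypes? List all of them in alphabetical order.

F/I-1 ? ·: ff|Ff|FF
F/I-2 ? ·: ff|Ff|FF
F/II-1 aff I-1×I-2: Ff|FF
F/II-2 aff ·: Ff|FF
F/II-3 aff I-1×I-2: Ff|FF
F/III-1 ? II-2×II-1: ff|Ff
F/III-2 ? ·: ff|Ff
F/III-3 ? II-2×II-1: ff|Ff|FF
F/IV-1 ? III-1×III-2: ff|Ff|FF
F/IV-2 un III-1×III-2: ff
⇒ F over [I-1,I-2,II-1,II-2,II-3,III-1,III-2,III-3,IV-1,IV-2]: 410 consistent
M/I-1 ? ·: mm|Mm
M/I-2 ? ·: mm|Mm
M/II-1 un I-1×I-2: mm
M/II-2 un ·: mm
M/II-3 ? I-1×I-2: mm|Mm|MM
M/III-1 un II-2×II-1: mm
M/III-2 un ·: mm
M/III-3 ? II-2×II-1: mm
M/IV-1 ? III-1×III-2: mm
M/IV-2 un III-1×III-2: mm
⇒ M over [I-1,I-2,II-1,II-2,II-3,III-1,III-2,III-3,IV-1,IV-2]: 8 consistent

III-3 ∈ {FF mm, Ff mm, ff mm}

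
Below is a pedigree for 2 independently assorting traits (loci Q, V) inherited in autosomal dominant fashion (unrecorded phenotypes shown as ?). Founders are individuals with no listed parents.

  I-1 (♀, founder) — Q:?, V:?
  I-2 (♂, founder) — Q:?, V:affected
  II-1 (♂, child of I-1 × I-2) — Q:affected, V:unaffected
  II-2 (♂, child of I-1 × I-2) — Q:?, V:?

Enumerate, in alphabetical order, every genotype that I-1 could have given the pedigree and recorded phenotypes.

Q/I-1 ? ·: qq|Qq|QQ
Q/I-2 ? ·: qq|Qq|QQ
Q/II-1 aff I-1×I-2: Qq|QQ
Q/II-2 ? I-1×I-2: qq|Qq|QQ
⇒ Q over [I-1,I-2,II-1,II-2]: 21 consistent
V/I-1 ? ·: vv|Vv
V/I-2 aff ·: Vv
V/II-1 un I-1×I-2: vv
V/II-2 ? I-1×I-2: vv|Vv|VV
⇒ V over [I-1,I-2,II-1,II-2]: 5 consistent

I-1 ∈ {QQ Vv, QQ vv, Qq Vv, Qq vv, qq Vv, qq vv}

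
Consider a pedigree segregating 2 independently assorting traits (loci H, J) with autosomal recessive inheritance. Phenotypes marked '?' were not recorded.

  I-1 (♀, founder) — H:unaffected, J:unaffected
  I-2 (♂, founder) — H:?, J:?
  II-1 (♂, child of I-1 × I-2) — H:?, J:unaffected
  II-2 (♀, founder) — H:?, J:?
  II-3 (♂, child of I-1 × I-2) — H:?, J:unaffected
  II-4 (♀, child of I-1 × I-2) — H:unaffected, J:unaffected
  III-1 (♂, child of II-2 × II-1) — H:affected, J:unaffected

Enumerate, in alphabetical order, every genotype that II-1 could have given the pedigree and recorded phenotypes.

H/I-1 un ·: HH|Hh
H/I-2 ? ·: HH|Hh|hh
H/II-1 ? I-1×I-2: Hh|hh
H/II-2 ? ·: Hh|hh
H/II-3 ? I-1×I-2: HH|Hh|hh
H/II-4 un I-1×I-2: HH|Hh
H/III-1 aff II-2×II-1: hh
⇒ H over [I-1,I-2,II-1,II-2,II-3,II-4,III-1]: 50 consistent
J/I-1 un ·: JJ|Jj
J/I-2 ? ·: JJ|Jj|jj
J/II-1 un I-1×I-2: JJ|Jj
J/II-2 ? ·: JJ|Jj|jj
J/II-3 un I-1×I-2: JJ|Jj
J/II-4 un I-1×I-2: JJ|Jj
J/III-1 un II-2×II-1: JJ|Jj
⇒ J over [I-1,I-2,II-1,II-2,II-3,II-4,III-1]: 122 consistent

II-1 ∈ {Hh JJ, Hh Jj, hh JJ, hh Jj}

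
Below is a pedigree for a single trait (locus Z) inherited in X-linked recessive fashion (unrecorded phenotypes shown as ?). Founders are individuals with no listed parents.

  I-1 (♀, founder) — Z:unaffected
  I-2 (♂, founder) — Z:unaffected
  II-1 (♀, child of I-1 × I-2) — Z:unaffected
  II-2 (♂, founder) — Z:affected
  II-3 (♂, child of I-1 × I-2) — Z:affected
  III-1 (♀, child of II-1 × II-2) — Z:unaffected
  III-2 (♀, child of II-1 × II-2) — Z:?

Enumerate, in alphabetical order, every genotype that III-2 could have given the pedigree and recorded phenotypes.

III-2 ∈ {X^ZX^z, X^zX^z}

Z/I-1 un ·: X^ZX^z
Z/I-2 un ·: X^ZY
Z/II-1 un I-1×I-2: X^ZX^Z|X^ZX^z
Z/II-2 aff ·: X^zY
Z/II-3 aff I-1×I-2: X^zY
Z/III-1 un II-1×II-2: X^ZX^z
Z/III-2 ? II-1×II-2: X^ZX^z|X^zX^z
⇒ Z over [I-1,I-2,II-1,II-2,II-3,III-1,III-2]: 3 consistent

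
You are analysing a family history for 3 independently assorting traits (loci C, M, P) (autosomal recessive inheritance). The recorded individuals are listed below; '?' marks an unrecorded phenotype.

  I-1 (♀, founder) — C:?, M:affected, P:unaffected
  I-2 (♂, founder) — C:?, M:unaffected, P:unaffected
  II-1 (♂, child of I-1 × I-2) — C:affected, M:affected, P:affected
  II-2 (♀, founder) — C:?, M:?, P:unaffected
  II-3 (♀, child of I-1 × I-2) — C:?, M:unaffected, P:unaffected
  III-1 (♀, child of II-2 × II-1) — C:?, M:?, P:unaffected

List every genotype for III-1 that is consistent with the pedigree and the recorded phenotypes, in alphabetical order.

III-1 ∈ {Cc Mm Pp, Cc mm Pp, cc Mm Pp, cc mm Pp}

C/I-1 ? ·: Cc|cc
C/I-2 ? ·: Cc|cc
C/II-1 aff I-1×I-2: cc
C/II-2 ? ·: CC|Cc|cc
C/II-3 ? I-1×I-2: CC|Cc|cc
C/III-1 ? II-2×II-1: Cc|cc
⇒ C over [I-1,I-2,II-1,II-2,II-3,III-1]: 32 consistent
M/I-1 aff ·: mm
M/I-2 un ·: Mm
M/II-1 aff I-1×I-2: mm
M/II-2 ? ·: MM|Mm|mm
M/II-3 un I-1×I-2: Mm
M/III-1 ? II-2×II-1: Mm|mm
⇒ M over [I-1,I-2,II-1,II-2,II-3,III-1]: 4 consistent
P/I-1 un ·: Pp
P/I-2 un ·: Pp
P/II-1 aff I-1×I-2: pp
P/II-2 un ·: PP|Pp
P/II-3 un I-1×I-2: PP|Pp
P/III-1 un II-2×II-1: Pp
⇒ P over [I-1,I-2,II-1,II-2,II-3,III-1]: 4 consistent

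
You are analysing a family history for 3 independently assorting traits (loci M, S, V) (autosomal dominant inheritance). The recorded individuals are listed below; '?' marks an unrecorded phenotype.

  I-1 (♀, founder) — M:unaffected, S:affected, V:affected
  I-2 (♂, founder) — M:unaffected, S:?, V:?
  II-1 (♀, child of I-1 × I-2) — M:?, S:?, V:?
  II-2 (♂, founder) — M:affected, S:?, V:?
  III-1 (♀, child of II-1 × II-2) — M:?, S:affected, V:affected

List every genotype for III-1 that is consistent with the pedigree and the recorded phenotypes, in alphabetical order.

III-1 ∈ {Mm SS VV, Mm SS Vv, Mm Ss VV, Mm Ss Vv, mm SS VV, mm SS Vv, mm Ss VV, mm Ss Vv}

M/I-1 un ·: mm
M/I-2 un ·: mm
M/II-1 ? I-1×I-2: mm
M/II-2 aff ·: Mm|MM
M/III-1 ? II-1×II-2: mm|Mm
⇒ M over [I-1,I-2,II-1,II-2,III-1]: 3 consistent
S/I-1 aff ·: Ss|SS
S/I-2 ? ·: ss|Ss|SS
S/II-1 ? I-1×I-2: ss|Ss|SS
S/II-2 ? ·: ss|Ss|SS
S/III-1 aff II-1×II-2: Ss|SS
⇒ S over [I-1,I-2,II-1,II-2,III-1]: 45 consistent
V/I-1 aff ·: Vv|VV
V/I-2 ? ·: vv|Vv|VV
V/II-1 ? I-1×I-2: vv|Vv|VV
V/II-2 ? ·: vv|Vv|VV
V/III-1 aff II-1×II-2: Vv|VV
⇒ V over [I-1,I-2,II-1,II-2,III-1]: 45 consistent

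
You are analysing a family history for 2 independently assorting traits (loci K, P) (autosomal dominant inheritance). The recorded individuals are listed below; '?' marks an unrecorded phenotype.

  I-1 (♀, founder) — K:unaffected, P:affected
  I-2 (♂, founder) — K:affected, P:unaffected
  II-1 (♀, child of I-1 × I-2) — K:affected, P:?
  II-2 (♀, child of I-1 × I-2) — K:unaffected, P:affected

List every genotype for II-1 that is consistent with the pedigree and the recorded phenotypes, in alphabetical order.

K/I-1 un ·: kk
K/I-2 aff ·: Kk
K/II-1 aff I-1×I-2: Kk
K/II-2 un I-1×I-2: kk
⇒ K over [I-1,I-2,II-1,II-2]: 1 consistent
P/I-1 aff ·: Pp|PP
P/I-2 un ·: pp
P/II-1 ? I-1×I-2: pp|Pp
P/II-2 aff I-1×I-2: Pp
⇒ P over [I-1,I-2,II-1,II-2]: 3 consistent

II-1 ∈ {Kk Pp, Kk pp}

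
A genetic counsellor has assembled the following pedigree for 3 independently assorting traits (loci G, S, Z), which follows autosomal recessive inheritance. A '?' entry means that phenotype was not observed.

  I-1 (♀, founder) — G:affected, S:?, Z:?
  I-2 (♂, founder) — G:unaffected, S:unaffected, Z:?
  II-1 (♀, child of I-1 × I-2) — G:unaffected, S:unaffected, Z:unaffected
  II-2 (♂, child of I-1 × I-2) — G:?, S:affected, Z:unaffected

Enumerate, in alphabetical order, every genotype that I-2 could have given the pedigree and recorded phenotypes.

G/I-1 aff ·: gg
G/I-2 un ·: GG|Gg
G/II-1 un I-1×I-2: Gg
G/II-2 ? I-1×I-2: Gg|gg
⇒ G over [I-1,I-2,II-1,II-2]: 3 consistent
S/I-1 ? ·: Ss|ss
S/I-2 un ·: Ss
S/II-1 un I-1×I-2: SS|Ss
S/II-2 aff I-1×I-2: ss
⇒ S over [I-1,I-2,II-1,II-2]: 3 consistent
Z/I-1 ? ·: ZZ|Zz|zz
Z/I-2 ? ·: ZZ|Zz|zz
Z/II-1 un I-1×I-2: ZZ|Zz
Z/II-2 un I-1×I-2: ZZ|Zz
⇒ Z over [I-1,I-2,II-1,II-2]: 17 consistent

I-2 ∈ {GG Ss ZZ, GG Ss Zz, GG Ss zz, Gg Ss ZZ, Gg Ss Zz, Gg Ss zz}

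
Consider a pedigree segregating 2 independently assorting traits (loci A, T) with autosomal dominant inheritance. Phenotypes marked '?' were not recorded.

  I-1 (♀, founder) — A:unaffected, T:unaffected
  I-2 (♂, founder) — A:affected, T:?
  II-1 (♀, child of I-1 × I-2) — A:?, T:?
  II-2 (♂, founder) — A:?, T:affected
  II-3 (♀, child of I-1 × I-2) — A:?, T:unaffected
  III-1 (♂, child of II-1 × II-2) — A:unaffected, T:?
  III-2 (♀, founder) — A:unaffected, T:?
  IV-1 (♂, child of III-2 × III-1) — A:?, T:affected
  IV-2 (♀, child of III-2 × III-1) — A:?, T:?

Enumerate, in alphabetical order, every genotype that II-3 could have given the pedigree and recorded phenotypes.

II-3 ∈ {Aa tt, aa tt}

A/I-1 un ·: aa
A/I-2 aff ·: Aa|AA
A/II-1 ? I-1×I-2: aa|Aa
A/II-2 ? ·: aa|Aa
A/II-3 ? I-1×I-2: aa|Aa
A/III-1 un II-1×II-2: aa
A/III-2 un ·: aa
A/IV-1 ? III-2×III-1: aa
A/IV-2 ? III-2×III-1: aa
⇒ A over [I-1,I-2,II-1,II-2,II-3,III-1,III-2,IV-1,IV-2]: 10 consistent
T/I-1 un ·: tt
T/I-2 ? ·: tt|Tt
T/II-1 ? I-1×I-2: tt|Tt
T/II-2 aff ·: Tt|TT
T/II-3 un I-1×I-2: tt
T/III-1 ? II-1×II-2: tt|Tt|TT
T/III-2 ? ·: tt|Tt|TT
T/IV-1 aff III-2×III-1: Tt|TT
T/IV-2 ? III-2×III-1: tt|Tt|TT
⇒ T over [I-1,I-2,II-1,II-2,II-3,III-1,III-2,IV-1,IV-2]: 93 consistent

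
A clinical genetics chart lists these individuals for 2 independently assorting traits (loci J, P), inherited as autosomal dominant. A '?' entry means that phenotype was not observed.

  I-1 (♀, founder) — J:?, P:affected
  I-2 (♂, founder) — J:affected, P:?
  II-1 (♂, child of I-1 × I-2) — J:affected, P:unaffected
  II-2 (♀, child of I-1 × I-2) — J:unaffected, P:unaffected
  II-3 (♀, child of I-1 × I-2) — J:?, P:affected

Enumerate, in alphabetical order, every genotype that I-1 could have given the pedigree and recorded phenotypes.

I-1 ∈ {Jj Pp, jj Pp}

J/I-1 ? ·: jj|Jj
J/I-2 aff ·: Jj
J/II-1 aff I-1×I-2: Jj|JJ
J/II-2 un I-1×I-2: jj
J/II-3 ? I-1×I-2: jj|Jj|JJ
⇒ J over [I-1,I-2,II-1,II-2,II-3]: 8 consistent
P/I-1 aff ·: Pp
P/I-2 ? ·: pp|Pp
P/II-1 un I-1×I-2: pp
P/II-2 un I-1×I-2: pp
P/II-3 aff I-1×I-2: Pp|PP
⇒ P over [I-1,I-2,II-1,II-2,II-3]: 3 consistent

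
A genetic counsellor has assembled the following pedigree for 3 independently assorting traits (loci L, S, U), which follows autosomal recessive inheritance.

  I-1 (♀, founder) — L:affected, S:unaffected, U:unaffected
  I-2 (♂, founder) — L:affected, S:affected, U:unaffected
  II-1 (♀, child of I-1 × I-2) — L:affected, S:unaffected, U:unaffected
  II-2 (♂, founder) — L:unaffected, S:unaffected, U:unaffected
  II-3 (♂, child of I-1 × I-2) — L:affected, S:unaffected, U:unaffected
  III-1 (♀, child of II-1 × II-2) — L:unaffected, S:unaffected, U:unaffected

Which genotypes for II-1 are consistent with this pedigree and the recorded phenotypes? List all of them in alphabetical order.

L/I-1 aff ·: ll
L/I-2 aff ·: ll
L/II-1 aff I-1×I-2: ll
L/II-2 un ·: LL|Ll
L/II-3 aff I-1×I-2: ll
L/III-1 un II-1×II-2: Ll
⇒ L over [I-1,I-2,II-1,II-2,II-3,III-1]: 2 consistent
S/I-1 un ·: SS|Ss
S/I-2 aff ·: ss
S/II-1 un I-1×I-2: Ss
S/II-2 un ·: SS|Ss
S/II-3 un I-1×I-2: Ss
S/III-1 un II-1×II-2: SS|Ss
⇒ S over [I-1,I-2,II-1,II-2,II-3,III-1]: 8 consistent
U/I-1 un ·: UU|Uu
U/I-2 un ·: UU|Uu
U/II-1 un I-1×I-2: UU|Uu
U/II-2 un ·: UU|Uu
U/II-3 un I-1×I-2: UU|Uu
U/III-1 un II-1×II-2: UU|Uu
⇒ U over [I-1,I-2,II-1,II-2,II-3,III-1]: 45 consistent

II-1 ∈ {ll Ss UU, ll Ss Uu}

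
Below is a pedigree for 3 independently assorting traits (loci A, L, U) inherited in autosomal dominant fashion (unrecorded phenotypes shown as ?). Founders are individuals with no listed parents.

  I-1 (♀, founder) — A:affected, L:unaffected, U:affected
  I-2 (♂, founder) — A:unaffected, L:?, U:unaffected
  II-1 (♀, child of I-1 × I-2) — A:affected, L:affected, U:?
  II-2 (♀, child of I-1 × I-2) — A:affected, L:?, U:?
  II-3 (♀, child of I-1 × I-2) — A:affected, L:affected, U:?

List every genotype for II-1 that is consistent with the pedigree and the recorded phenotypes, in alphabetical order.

II-1 ∈ {Aa Ll Uu, Aa Ll uu}

A/I-1 aff ·: Aa|AA
A/I-2 un ·: aa
A/II-1 aff I-1×I-2: Aa
A/II-2 aff I-1×I-2: Aa
A/II-3 aff I-1×I-2: Aa
⇒ A over [I-1,I-2,II-1,II-2,II-3]: 2 consistent
L/I-1 un ·: ll
L/I-2 ? ·: Ll|LL
L/II-1 aff I-1×I-2: Ll
L/II-2 ? I-1×I-2: ll|Ll
L/II-3 aff I-1×I-2: Ll
⇒ L over [I-1,I-2,II-1,II-2,II-3]: 3 consistent
U/I-1 aff ·: Uu|UU
U/I-2 un ·: uu
U/II-1 ? I-1×I-2: uu|Uu
U/II-2 ? I-1×I-2: uu|Uu
U/II-3 ? I-1×I-2: uu|Uu
⇒ U over [I-1,I-2,II-1,II-2,II-3]: 9 consistent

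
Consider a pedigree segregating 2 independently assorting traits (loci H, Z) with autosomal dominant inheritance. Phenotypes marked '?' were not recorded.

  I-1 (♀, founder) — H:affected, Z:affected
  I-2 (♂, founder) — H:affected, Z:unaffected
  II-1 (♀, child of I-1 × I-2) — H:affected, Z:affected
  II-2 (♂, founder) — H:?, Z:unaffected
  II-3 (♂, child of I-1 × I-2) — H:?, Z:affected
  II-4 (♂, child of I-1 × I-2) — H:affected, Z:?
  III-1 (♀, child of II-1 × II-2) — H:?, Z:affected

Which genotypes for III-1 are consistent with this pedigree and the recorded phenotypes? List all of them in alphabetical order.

III-1 ∈ {HH Zz, Hh Zz, hh Zz}

H/I-1 aff ·: Hh|HH
H/I-2 aff ·: Hh|HH
H/II-1 aff I-1×I-2: Hh|HH
H/II-2 ? ·: hh|Hh|HH
H/II-3 ? I-1×I-2: hh|Hh|HH
H/II-4 aff I-1×I-2: Hh|HH
H/III-1 ? II-1×II-2: hh|Hh|HH
⇒ H over [I-1,I-2,II-1,II-2,II-3,II-4,III-1]: 158 consistent
Z/I-1 aff ·: Zz|ZZ
Z/I-2 un ·: zz
Z/II-1 aff I-1×I-2: Zz
Z/II-2 un ·: zz
Z/II-3 aff I-1×I-2: Zz
Z/II-4 ? I-1×I-2: zz|Zz
Z/III-1 aff II-1×II-2: Zz
⇒ Z over [I-1,I-2,II-1,II-2,II-3,II-4,III-1]: 3 consistent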